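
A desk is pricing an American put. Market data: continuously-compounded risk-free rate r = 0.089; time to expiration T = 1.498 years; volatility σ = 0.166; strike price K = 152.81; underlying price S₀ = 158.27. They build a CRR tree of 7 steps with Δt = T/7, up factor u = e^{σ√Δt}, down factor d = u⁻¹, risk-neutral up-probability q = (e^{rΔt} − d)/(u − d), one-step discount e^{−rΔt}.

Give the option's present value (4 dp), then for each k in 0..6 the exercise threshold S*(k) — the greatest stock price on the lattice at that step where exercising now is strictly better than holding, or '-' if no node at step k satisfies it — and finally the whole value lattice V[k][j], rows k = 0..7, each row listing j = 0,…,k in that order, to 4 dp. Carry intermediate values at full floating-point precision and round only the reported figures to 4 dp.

params: Δt=0.21400 u=1.07982 d=0.92608 q=0.60589 e^(-rΔt)=0.98113
t_7 payoffs: 60.3515 45.0029 27.1064 6.2389 0.0000 0.0000 0.0000 0.0000
t_6: node(6,0) S=99.8383 payoff=52.9717 vs cont=50.0889 → 52.9717 [stop]  node(6,1) S=116.4119 payoff=36.3981 vs cont=33.5152 → 36.3981 [stop]  node(6,2) S=135.7369 payoff=17.0731 vs cont=14.1902 → 17.0731 [stop]  node(6,3) S=158.2700 payoff=0.0000 vs cont=2.4124 → 2.4124 [wait]  node(6,4) S=184.5437 payoff=0.0000 vs cont=0.0000 → 0.0000 [wait]  node(6,5) S=215.1789 payoff=0.0000 vs cont=0.0000 → 0.0000 [wait]  node(6,6) S=250.8997 payoff=0.0000 vs cont=0.0000 → 0.0000 [wait]  ⇒ S*(6)=135.7369
t_5: node(5,0) S=107.8071 payoff=45.0029 vs cont=42.1200 → 45.0029 [stop]  node(5,1) S=125.7036 payoff=27.1064 vs cont=24.2235 → 27.1064 [stop]  node(5,2) S=146.5711 payoff=6.2389 vs cont=8.0359 → 8.0359 [wait]  node(5,3) S=170.9027 payoff=0.0000 vs cont=0.9328 → 0.9328 [wait]  node(5,4) S=199.2734 payoff=0.0000 vs cont=0.0000 → 0.0000 [wait]  node(5,5) S=232.3539 payoff=0.0000 vs cont=0.0000 → 0.0000 [wait]  ⇒ S*(5)=125.7036
t_4: node(4,0) S=116.4119 payoff=36.3981 vs cont=33.5152 → 36.3981 [stop]  node(4,1) S=135.7369 payoff=17.0731 vs cont=15.2584 → 17.0731 [stop]  node(4,2) S=158.2700 payoff=0.0000 vs cont=3.6618 → 3.6618 [wait]  node(4,3) S=184.5437 payoff=0.0000 vs cont=0.3607 → 0.3607 [wait]  node(4,4) S=215.1789 payoff=0.0000 vs cont=0.0000 → 0.0000 [wait]  ⇒ S*(4)=135.7369
t_3: node(3,0) S=125.7036 payoff=27.1064 vs cont=24.2235 → 27.1064 [stop]  node(3,1) S=146.5711 payoff=6.2389 vs cont=8.7786 → 8.7786 [wait]  node(3,2) S=170.9027 payoff=0.0000 vs cont=1.6304 → 1.6304 [wait]  node(3,3) S=199.2734 payoff=0.0000 vs cont=0.1395 → 0.1395 [wait]  ⇒ S*(3)=125.7036
t_2: node(2,0) S=135.7369 payoff=17.0731 vs cont=15.6999 → 17.0731 [stop]  node(2,1) S=158.2700 payoff=0.0000 vs cont=4.3636 → 4.3636 [wait]  node(2,2) S=184.5437 payoff=0.0000 vs cont=0.7133 → 0.7133 [wait]  ⇒ S*(2)=135.7369
t_1: node(1,0) S=146.5711 payoff=6.2389 vs cont=9.1958 → 9.1958 [wait]  node(1,1) S=170.9027 payoff=0.0000 vs cont=2.1114 → 2.1114 [wait]  ⇒ S*(1)=-
t_0: node(0,0) S=158.2700 payoff=0.0000 vs cont=4.8109 → 4.8109 [wait]  ⇒ S*(0)=-

price = 4.8109
boundary = - - 135.7369 125.7036 135.7369 125.7036 135.7369
tree:
4.8109
9.1958 2.1114
17.0731 4.3636 0.7133
27.1064 8.7786 1.6304 0.1395
36.3981 17.0731 3.6618 0.3607 0.0000
45.0029 27.1064 8.0359 0.9328 0.0000 0.0000
52.9717 36.3981 17.0731 2.4124 0.0000 0.0000 0.0000
60.3515 45.0029 27.1064 6.2389 0.0000 0.0000 0.0000 0.0000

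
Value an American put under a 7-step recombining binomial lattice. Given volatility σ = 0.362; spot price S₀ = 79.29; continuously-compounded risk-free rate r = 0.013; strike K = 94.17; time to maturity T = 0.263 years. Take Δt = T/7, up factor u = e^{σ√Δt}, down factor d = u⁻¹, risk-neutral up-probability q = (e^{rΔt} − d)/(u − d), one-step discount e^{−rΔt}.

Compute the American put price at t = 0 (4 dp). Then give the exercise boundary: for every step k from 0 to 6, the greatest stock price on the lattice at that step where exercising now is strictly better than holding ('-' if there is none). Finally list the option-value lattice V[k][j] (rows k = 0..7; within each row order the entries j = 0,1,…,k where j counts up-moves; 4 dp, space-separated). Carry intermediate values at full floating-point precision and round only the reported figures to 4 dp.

price = 16.2864
boundary = - - - 64.2389 68.9083 73.9171 79.2900
tree:
16.2864
20.6342 11.7033
25.2747 15.7461 7.4385
29.9311 20.3742 10.8660 3.8202
34.2841 25.2617 15.2245 6.2662 1.2366
38.3421 29.9311 20.2529 9.9205 2.4067 0.0000
42.1252 34.2841 25.2617 14.8800 4.6841 0.0000 0.0000
45.6519 38.3421 29.9311 20.2529 9.1166 0.0000 0.0000 0.0000

params: Δt=0.03757 u=1.07269 d=0.93224 q=0.48594 e^(-rΔt)=0.99951
t_7 payoffs: 45.6519 38.3421 29.9311 20.2529 9.1166 0.0000 0.0000 0.0000
t_6: node(6,0) S=52.0448 payoff=42.1252 vs cont=42.0792 → 42.1252 [stop]  node(6,1) S=59.8859 payoff=34.2841 vs cont=34.2381 → 34.2841 [stop]  node(6,2) S=68.9083 payoff=25.2617 vs cont=25.2157 → 25.2617 [stop]  node(6,3) S=79.2900 payoff=14.8800 vs cont=14.8340 → 14.8800 [stop]  node(6,4) S=91.2358 payoff=2.9342 vs cont=4.6841 → 4.6841 [wait]  node(6,5) S=104.9814 payoff=0.0000 vs cont=0.0000 → 0.0000 [wait]  node(6,6) S=120.7978 payoff=0.0000 vs cont=0.0000 → 0.0000 [wait]  ⇒ S*(6)=79.2900
t_5: node(5,0) S=55.8279 payoff=38.3421 vs cont=38.2961 → 38.3421 [stop]  node(5,1) S=64.2389 payoff=29.9311 vs cont=29.8851 → 29.9311 [stop]  node(5,2) S=73.9171 payoff=20.2529 vs cont=20.2069 → 20.2529 [stop]  node(5,3) S=85.0534 payoff=9.1166 vs cont=9.9205 → 9.9205 [wait]  node(5,4) S=97.8676 payoff=0.0000 vs cont=2.4067 → 2.4067 [wait]  node(5,5) S=112.6123 payoff=0.0000 vs cont=0.0000 → 0.0000 [wait]  ⇒ S*(5)=73.9171
t_4: node(4,0) S=59.8859 payoff=34.2841 vs cont=34.2381 → 34.2841 [stop]  node(4,1) S=68.9083 payoff=25.2617 vs cont=25.2157 → 25.2617 [stop]  node(4,2) S=79.2900 payoff=14.8800 vs cont=15.2245 → 15.2245 [wait]  node(4,3) S=91.2358 payoff=2.9342 vs cont=6.2662 → 6.2662 [wait]  node(4,4) S=104.9814 payoff=0.0000 vs cont=1.2366 → 1.2366 [wait]  ⇒ S*(4)=68.9083
t_3: node(3,0) S=64.2389 payoff=29.9311 vs cont=29.8851 → 29.9311 [stop]  node(3,1) S=73.9171 payoff=20.2529 vs cont=20.3742 → 20.3742 [wait]  node(3,2) S=85.0534 payoff=9.1166 vs cont=10.8660 → 10.8660 [wait]  node(3,3) S=97.8676 payoff=0.0000 vs cont=3.8202 → 3.8202 [wait]  ⇒ S*(3)=64.2389
t_2: node(2,0) S=68.9083 payoff=25.2617 vs cont=25.2747 → 25.2747 [wait]  node(2,1) S=79.2900 payoff=14.8800 vs cont=15.7461 → 15.7461 [wait]  node(2,2) S=91.2358 payoff=2.9342 vs cont=7.4385 → 7.4385 [wait]  ⇒ S*(2)=-
t_1: node(1,0) S=73.9171 payoff=20.2529 vs cont=20.6342 → 20.6342 [wait]  node(1,1) S=85.0534 payoff=9.1166 vs cont=11.7033 → 11.7033 [wait]  ⇒ S*(1)=-
t_0: node(0,0) S=79.2900 payoff=14.8800 vs cont=16.2864 → 16.2864 [wait]  ⇒ S*(0)=-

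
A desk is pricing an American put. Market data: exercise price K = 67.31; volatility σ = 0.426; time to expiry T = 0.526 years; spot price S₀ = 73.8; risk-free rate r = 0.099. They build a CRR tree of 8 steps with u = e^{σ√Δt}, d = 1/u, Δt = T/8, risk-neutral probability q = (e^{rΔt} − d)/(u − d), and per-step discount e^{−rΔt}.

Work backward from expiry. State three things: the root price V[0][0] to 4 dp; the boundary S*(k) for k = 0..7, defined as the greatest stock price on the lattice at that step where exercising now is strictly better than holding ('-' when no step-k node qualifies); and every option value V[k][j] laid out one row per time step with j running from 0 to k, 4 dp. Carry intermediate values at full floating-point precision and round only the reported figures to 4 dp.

params: Δt=0.06575 u=1.11542 d=0.89652 q=0.50255 e^(-rΔt)=0.99351
t_8 payoffs: 36.5108 28.9906 19.6342 7.9933 0.0000 0.0000 0.0000 0.0000 0.0000
t_7: node(7,0) S=34.3541 payoff=32.9559 vs cont=32.5192 → 32.9559 [stop]  node(7,1) S=42.7423 payoff=24.5677 vs cont=24.1310 → 24.5677 [stop]  node(7,2) S=53.1787 payoff=14.1313 vs cont=13.6946 → 14.1313 [stop]  node(7,3) S=66.1632 payoff=1.1468 vs cont=3.9505 → 3.9505 [wait]  node(7,4) S=82.3182 payoff=0.0000 vs cont=0.0000 → 0.0000 [wait]  node(7,5) S=102.4178 payoff=0.0000 vs cont=0.0000 → 0.0000 [wait]  node(7,6) S=127.4250 payoff=0.0000 vs cont=0.0000 → 0.0000 [wait]  node(7,7) S=158.5383 payoff=0.0000 vs cont=0.0000 → 0.0000 [wait]  ⇒ S*(7)=53.1787
t_6: node(6,0) S=38.3194 payoff=28.9906 vs cont=28.5539 → 28.9906 [stop]  node(6,1) S=47.6758 payoff=19.6342 vs cont=19.1975 → 19.6342 [stop]  node(6,2) S=59.3167 payoff=7.9933 vs cont=8.9564 → 8.9564 [wait]  node(6,3) S=73.8000 payoff=0.0000 vs cont=1.9524 → 1.9524 [wait]  node(6,4) S=91.8197 payoff=0.0000 vs cont=0.0000 → 0.0000 [wait]  node(6,5) S=114.2392 payoff=0.0000 vs cont=0.0000 → 0.0000 [wait]  node(6,6) S=142.1329 payoff=0.0000 vs cont=0.0000 → 0.0000 [wait]  ⇒ S*(6)=47.6758
t_5: node(5,0) S=42.7423 payoff=24.5677 vs cont=24.1310 → 24.5677 [stop]  node(5,1) S=53.1787 payoff=14.1313 vs cont=14.1755 → 14.1755 [wait]  node(5,2) S=66.1632 payoff=1.1468 vs cont=5.4013 → 5.4013 [wait]  node(5,3) S=82.3182 payoff=0.0000 vs cont=0.9649 → 0.9649 [wait]  node(5,4) S=102.4178 payoff=0.0000 vs cont=0.0000 → 0.0000 [wait]  node(5,5) S=127.4250 payoff=0.0000 vs cont=0.0000 → 0.0000 [wait]  ⇒ S*(5)=42.7423
t_4: node(4,0) S=47.6758 payoff=19.6342 vs cont=19.2196 → 19.6342 [stop]  node(4,1) S=59.3167 payoff=7.9933 vs cont=9.7026 → 9.7026 [wait]  node(4,2) S=73.8000 payoff=0.0000 vs cont=3.1512 → 3.1512 [wait]  node(4,3) S=91.8197 payoff=0.0000 vs cont=0.4769 → 0.4769 [wait]  node(4,4) S=114.2392 payoff=0.0000 vs cont=0.0000 → 0.0000 [wait]  ⇒ S*(4)=47.6758
t_3: node(3,0) S=53.1787 payoff=14.1313 vs cont=14.5481 → 14.5481 [wait]  node(3,1) S=66.1632 payoff=1.1468 vs cont=6.3686 → 6.3686 [wait]  node(3,2) S=82.3182 payoff=0.0000 vs cont=1.7955 → 1.7955 [wait]  node(3,3) S=102.4178 payoff=0.0000 vs cont=0.2357 → 0.2357 [wait]  ⇒ S*(3)=-
t_2: node(2,0) S=59.3167 payoff=7.9933 vs cont=10.3698 → 10.3698 [wait]  node(2,1) S=73.8000 payoff=0.0000 vs cont=4.0440 → 4.0440 [wait]  node(2,2) S=91.8197 payoff=0.0000 vs cont=1.0050 → 1.0050 [wait]  ⇒ S*(2)=-
t_1: node(1,0) S=66.1632 payoff=1.1468 vs cont=7.1441 → 7.1441 [wait]  node(1,1) S=82.3182 payoff=0.0000 vs cont=2.5004 → 2.5004 [wait]  ⇒ S*(1)=-
t_0: node(0,0) S=73.8000 payoff=0.0000 vs cont=4.7792 → 4.7792 [wait]  ⇒ S*(0)=-

price = 4.7792
boundary = - - - - 47.6758 42.7423 47.6758 53.1787
tree:
4.7792
7.1441 2.5004
10.3698 4.0440 1.0050
14.5481 6.3686 1.7955 0.2357
19.6342 9.7026 3.1512 0.4769 0.0000
24.5677 14.1755 5.4013 0.9649 0.0000 0.0000
28.9906 19.6342 8.9564 1.9524 0.0000 0.0000 0.0000
32.9559 24.5677 14.1313 3.9505 0.0000 0.0000 0.0000 0.0000
36.5108 28.9906 19.6342 7.9933 0.0000 0.0000 0.0000 0.0000 0.0000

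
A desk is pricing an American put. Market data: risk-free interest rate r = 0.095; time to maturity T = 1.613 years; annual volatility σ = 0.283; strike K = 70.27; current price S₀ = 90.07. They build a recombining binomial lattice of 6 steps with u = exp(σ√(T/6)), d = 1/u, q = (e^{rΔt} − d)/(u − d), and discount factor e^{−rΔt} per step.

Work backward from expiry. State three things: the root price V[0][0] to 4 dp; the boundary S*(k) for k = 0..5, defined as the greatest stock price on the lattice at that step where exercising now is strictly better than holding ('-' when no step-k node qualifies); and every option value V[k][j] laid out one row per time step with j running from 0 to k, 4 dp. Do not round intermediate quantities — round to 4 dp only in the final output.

price = 2.0478
boundary = - - - 57.9968 50.0817 57.9968
tree:
2.0478
3.8286 0.6941
6.9746 1.4469 0.1138
12.2732 2.9879 0.2601 0.0000
20.1883 6.0995 0.5946 0.0000 0.0000
27.0233 12.2732 1.3593 0.0000 0.0000 0.0000
32.9254 20.1883 3.1071 0.0000 0.0000 0.0000 0.0000

params: Δt=0.26883 u=1.15804 d=0.86352 q=0.55121 e^(-rΔt)=0.97478
t_6 payoffs: 32.9254 20.1883 3.1071 0.0000 0.0000 0.0000 0.0000
t_5: node(5,0) S=43.2467 payoff=27.0233 vs cont=25.2513 → 27.0233 [stop]  node(5,1) S=57.9968 payoff=12.2732 vs cont=10.5013 → 12.2732 [stop]  node(5,2) S=77.7776 payoff=0.0000 vs cont=1.3593 → 1.3593 [wait]  node(5,3) S=104.3051 payoff=0.0000 vs cont=0.0000 → 0.0000 [wait]  node(5,4) S=139.8802 payoff=0.0000 vs cont=0.0000 → 0.0000 [wait]  node(5,5) S=187.5888 payoff=0.0000 vs cont=0.0000 → 0.0000 [wait]  ⇒ S*(5)=57.9968
t_4: node(4,0) S=50.0817 payoff=20.1883 vs cont=18.4164 → 20.1883 [stop]  node(4,1) S=67.1629 payoff=3.1071 vs cont=6.0995 → 6.0995 [wait]  node(4,2) S=90.0700 payoff=0.0000 vs cont=0.5946 → 0.5946 [wait]  node(4,3) S=120.7900 payoff=0.0000 vs cont=0.0000 → 0.0000 [wait]  node(4,4) S=161.9875 payoff=0.0000 vs cont=0.0000 → 0.0000 [wait]  ⇒ S*(4)=50.0817
t_3: node(3,0) S=57.9968 payoff=12.2732 vs cont=12.1091 → 12.2732 [stop]  node(3,1) S=77.7776 payoff=0.0000 vs cont=2.9879 → 2.9879 [wait]  node(3,2) S=104.3051 payoff=0.0000 vs cont=0.2601 → 0.2601 [wait]  node(3,3) S=139.8802 payoff=0.0000 vs cont=0.0000 → 0.0000 [wait]  ⇒ S*(3)=57.9968
t_2: node(2,0) S=67.1629 payoff=3.1071 vs cont=6.9746 → 6.9746 [wait]  node(2,1) S=90.0700 payoff=0.0000 vs cont=1.4469 → 1.4469 [wait]  node(2,2) S=120.7900 payoff=0.0000 vs cont=0.1138 → 0.1138 [wait]  ⇒ S*(2)=-
t_1: node(1,0) S=77.7776 payoff=0.0000 vs cont=3.8286 → 3.8286 [wait]  node(1,1) S=104.3051 payoff=0.0000 vs cont=0.6941 → 0.6941 [wait]  ⇒ S*(1)=-
t_0: node(0,0) S=90.0700 payoff=0.0000 vs cont=2.0478 → 2.0478 [wait]  ⇒ S*(0)=-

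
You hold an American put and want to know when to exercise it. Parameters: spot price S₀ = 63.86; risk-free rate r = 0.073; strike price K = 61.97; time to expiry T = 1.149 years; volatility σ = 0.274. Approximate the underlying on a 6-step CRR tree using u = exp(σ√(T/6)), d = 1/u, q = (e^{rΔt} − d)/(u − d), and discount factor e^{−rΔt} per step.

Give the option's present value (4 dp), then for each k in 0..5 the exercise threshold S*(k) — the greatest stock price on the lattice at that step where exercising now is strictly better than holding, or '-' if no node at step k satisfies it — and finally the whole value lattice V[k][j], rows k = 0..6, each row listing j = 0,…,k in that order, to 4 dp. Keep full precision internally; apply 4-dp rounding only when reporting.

Δt=0.19150, u=1.12739, d=0.88701, q=0.52862, disc=e^(-rΔt)=0.98612
k=6 terminal: V=max(K-S,0) → 30.8682 22.4394 11.7263 0.0000 0.0000 0.0000 0.0000
k=5: j=0 S=35.0639 intr=26.9061 cont=26.0458 V=26.9061[EX]; j=1 S=44.5664 intr=17.4036 cont=16.5433 V=17.4036[EX]; j=2 S=56.6442 intr=5.3258 cont=5.4508 V=5.4508[hold]; j=3 S=71.9951 intr=0.0000 cont=0.0000 V=0.0000[hold]; j=4 S=91.5062 intr=0.0000 cont=0.0000 V=0.0000[hold]; j=5 S=116.3049 intr=0.0000 cont=0.0000 V=0.0000[hold]  S*(5)=44.5664
k=4: j=0 S=39.5306 intr=22.4394 cont=21.5791 V=22.4394[EX]; j=1 S=50.2437 intr=11.7263 cont=10.9312 V=11.7263[EX]; j=2 S=63.8600 intr=0.0000 cont=2.5337 V=2.5337[hold]; j=3 S=81.1664 intr=0.0000 cont=0.0000 V=0.0000[hold]; j=4 S=103.1630 intr=0.0000 cont=0.0000 V=0.0000[hold]  S*(4)=50.2437
k=3: j=0 S=44.5664 intr=17.4036 cont=16.5433 V=17.4036[EX]; j=1 S=56.6442 intr=5.3258 cont=6.7716 V=6.7716[hold]; j=2 S=71.9951 intr=0.0000 cont=1.1778 V=1.1778[hold]; j=3 S=91.5062 intr=0.0000 cont=0.0000 V=0.0000[hold]  S*(3)=44.5664
k=2: j=0 S=50.2437 intr=11.7263 cont=11.6197 V=11.7263[EX]; j=1 S=63.8600 intr=0.0000 cont=3.7616 V=3.7616[hold]; j=2 S=81.1664 intr=0.0000 cont=0.5475 V=0.5475[hold]  S*(2)=50.2437
k=1: j=0 S=56.6442 intr=5.3258 cont=7.4117 V=7.4117[hold]; j=1 S=71.9951 intr=0.0000 cont=2.0339 V=2.0339[hold]  S*(1)=-
k=0: j=0 S=63.8600 intr=0.0000 cont=4.5054 V=4.5054[hold]  S*(0)=-

price = 4.5054
boundary = - - 50.2437 44.5664 50.2437 44.5664
tree:
4.5054
7.4117 2.0339
11.7263 3.7616 0.5475
17.4036 6.7716 1.1778 0.0000
22.4394 11.7263 2.5337 0.0000 0.0000
26.9061 17.4036 5.4508 0.0000 0.0000 0.0000
30.8682 22.4394 11.7263 0.0000 0.0000 0.0000 0.0000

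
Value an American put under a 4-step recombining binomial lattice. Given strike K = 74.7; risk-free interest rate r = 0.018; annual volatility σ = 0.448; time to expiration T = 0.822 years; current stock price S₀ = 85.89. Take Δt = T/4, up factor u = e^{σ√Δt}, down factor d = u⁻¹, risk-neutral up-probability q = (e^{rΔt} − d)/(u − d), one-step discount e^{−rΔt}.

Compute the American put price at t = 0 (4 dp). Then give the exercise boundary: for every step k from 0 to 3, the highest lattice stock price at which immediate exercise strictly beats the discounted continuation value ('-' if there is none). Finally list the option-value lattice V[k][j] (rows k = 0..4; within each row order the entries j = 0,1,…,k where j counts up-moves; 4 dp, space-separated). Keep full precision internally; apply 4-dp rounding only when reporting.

Δt=0.20550  u=1.22518  d=0.81621  q=0.45846  discount=0.99631
step 4 (expiry): payoffs max(K−S,0) = 36.5809 17.4807 0.0000 0.0000 0.0000
step 3: (k=3,j=0): S=46.7028, (K−S)⁺=27.9972, hold=27.7214 ⇒ V=27.9972 exercise | (k=3,j=1): S=70.1040, (K−S)⁺=4.5960, hold=9.4315 ⇒ V=9.4315 continue | (k=3,j=2): S=105.2307, (K−S)⁺=0.0000, hold=0.0000 ⇒ V=0.0000 continue | (k=3,j=3): S=157.9583, (K−S)⁺=0.0000, hold=0.0000 ⇒ V=0.0000 continue  boundary S*=46.7028
step 2: (k=2,j=0): S=57.2193, (K−S)⁺=17.4807, hold=19.4136 ⇒ V=19.4136 continue | (k=2,j=1): S=85.8900, (K−S)⁺=0.0000, hold=5.0886 ⇒ V=5.0886 continue | (k=2,j=2): S=128.9266, (K−S)⁺=0.0000, hold=0.0000 ⇒ V=0.0000 continue  boundary S*=-
step 1: (k=1,j=0): S=70.1040, (K−S)⁺=4.5960, hold=12.7987 ⇒ V=12.7987 continue | (k=1,j=1): S=105.2307, (K−S)⁺=0.0000, hold=2.7455 ⇒ V=2.7455 continue  boundary S*=-
step 0: (k=0,j=0): S=85.8900, (K−S)⁺=0.0000, hold=8.1594 ⇒ V=8.1594 continue  boundary S*=-

price = 8.1594
boundary = - - - 46.7028
tree:
8.1594
12.7987 2.7455
19.4136 5.0886 0.0000
27.9972 9.4315 0.0000 0.0000
36.5809 17.4807 0.0000 0.0000 0.0000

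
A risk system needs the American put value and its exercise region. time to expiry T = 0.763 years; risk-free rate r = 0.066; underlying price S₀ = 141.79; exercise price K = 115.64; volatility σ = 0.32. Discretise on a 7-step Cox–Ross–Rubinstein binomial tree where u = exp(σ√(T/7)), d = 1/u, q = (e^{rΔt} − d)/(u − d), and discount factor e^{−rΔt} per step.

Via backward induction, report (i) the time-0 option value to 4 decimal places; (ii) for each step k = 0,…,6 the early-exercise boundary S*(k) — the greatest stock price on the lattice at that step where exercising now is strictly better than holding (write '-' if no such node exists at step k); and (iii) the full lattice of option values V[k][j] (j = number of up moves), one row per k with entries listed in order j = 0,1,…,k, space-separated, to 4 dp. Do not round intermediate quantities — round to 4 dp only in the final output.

params: Δt=0.10900 u=1.11143 d=0.89974 q=0.50772 e^(-rΔt)=0.99283
t_7 payoffs: 47.9588 32.0349 12.3643 0.0000 0.0000 0.0000 0.0000 0.0000
t_6: node(6,0) S=75.2229 payoff=40.4171 vs cont=39.5881 → 40.4171 [stop]  node(6,1) S=92.9213 payoff=22.7187 vs cont=21.8897 → 22.7187 [stop]  node(6,2) S=114.7838 payoff=0.8562 vs cont=6.0431 → 6.0431 [wait]  node(6,3) S=141.7900 payoff=0.0000 vs cont=0.0000 → 0.0000 [wait]  node(6,4) S=175.1502 payoff=0.0000 vs cont=0.0000 → 0.0000 [wait]  node(6,5) S=216.3594 payoff=0.0000 vs cont=0.0000 → 0.0000 [wait]  node(6,6) S=267.2643 payoff=0.0000 vs cont=0.0000 → 0.0000 [wait]  ⇒ S*(6)=92.9213
t_5: node(5,0) S=83.6051 payoff=32.0349 vs cont=31.2060 → 32.0349 [stop]  node(5,1) S=103.2757 payoff=12.3643 vs cont=14.1500 → 14.1500 [wait]  node(5,2) S=127.5743 payoff=0.0000 vs cont=2.9536 → 2.9536 [wait]  node(5,3) S=157.5898 payoff=0.0000 vs cont=0.0000 → 0.0000 [wait]  node(5,4) S=194.6674 payoff=0.0000 vs cont=0.0000 → 0.0000 [wait]  node(5,5) S=240.4686 payoff=0.0000 vs cont=0.0000 → 0.0000 [wait]  ⇒ S*(5)=83.6051
t_4: node(4,0) S=92.9213 payoff=22.7187 vs cont=22.7899 → 22.7899 [wait]  node(4,1) S=114.7838 payoff=0.8562 vs cont=8.4047 → 8.4047 [wait]  node(4,2) S=141.7900 payoff=0.0000 vs cont=1.4436 → 1.4436 [wait]  node(4,3) S=175.1502 payoff=0.0000 vs cont=0.0000 → 0.0000 [wait]  node(4,4) S=216.3594 payoff=0.0000 vs cont=0.0000 → 0.0000 [wait]  ⇒ S*(4)=-
t_3: node(3,0) S=103.2757 payoff=12.3643 vs cont=15.3752 → 15.3752 [wait]  node(3,1) S=127.5743 payoff=0.0000 vs cont=4.8355 → 4.8355 [wait]  node(3,2) S=157.5898 payoff=0.0000 vs cont=0.7055 → 0.7055 [wait]  node(3,3) S=194.6674 payoff=0.0000 vs cont=0.0000 → 0.0000 [wait]  ⇒ S*(3)=-
t_2: node(2,0) S=114.7838 payoff=0.8562 vs cont=9.9522 → 9.9522 [wait]  node(2,1) S=141.7900 payoff=0.0000 vs cont=2.7190 → 2.7190 [wait]  node(2,2) S=175.1502 payoff=0.0000 vs cont=0.3448 → 0.3448 [wait]  ⇒ S*(2)=-
t_1: node(1,0) S=127.5743 payoff=0.0000 vs cont=6.2347 → 6.2347 [wait]  node(1,1) S=157.5898 payoff=0.0000 vs cont=1.5028 → 1.5028 [wait]  ⇒ S*(1)=-
t_0: node(0,0) S=141.7900 payoff=0.0000 vs cont=3.8048 → 3.8048 [wait]  ⇒ S*(0)=-

price = 3.8048
boundary = - - - - - 83.6051 92.9213
tree:
3.8048
6.2347 1.5028
9.9522 2.7190 0.3448
15.3752 4.8355 0.7055 0.0000
22.7899 8.4047 1.4436 0.0000 0.0000
32.0349 14.1500 2.9536 0.0000 0.0000 0.0000
40.4171 22.7187 6.0431 0.0000 0.0000 0.0000 0.0000
47.9588 32.0349 12.3643 0.0000 0.0000 0.0000 0.0000 0.0000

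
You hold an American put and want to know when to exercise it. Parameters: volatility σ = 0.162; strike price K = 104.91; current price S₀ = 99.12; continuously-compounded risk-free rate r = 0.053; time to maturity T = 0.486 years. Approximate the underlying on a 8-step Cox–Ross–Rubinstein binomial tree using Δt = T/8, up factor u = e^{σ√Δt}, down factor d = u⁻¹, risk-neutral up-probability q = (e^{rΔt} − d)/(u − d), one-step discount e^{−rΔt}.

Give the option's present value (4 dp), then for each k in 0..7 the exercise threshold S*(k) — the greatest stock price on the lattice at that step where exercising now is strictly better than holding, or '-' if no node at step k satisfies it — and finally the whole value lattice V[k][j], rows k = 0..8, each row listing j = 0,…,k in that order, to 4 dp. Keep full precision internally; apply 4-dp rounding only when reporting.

Δt=0.06075, u=1.04074, d=0.96086, q=0.53039, disc=e^(-rΔt)=0.99679
k=8 terminal: V=max(K-S,0) → 32.8932 26.9062 20.4215 13.3977 5.7900 0.0000 0.0000 0.0000 0.0000
k=7: j=0 S=74.9505 intr=29.9595 cont=29.6222 V=29.9595[EX]; j=1 S=81.1814 intr=23.7286 cont=23.3913 V=23.7286[EX]; j=2 S=87.9303 intr=16.9797 cont=16.6425 V=16.9797[EX]; j=3 S=95.2402 intr=9.6698 cont=9.3325 V=9.6698[EX]; j=4 S=103.1578 intr=1.7522 cont=2.7103 V=2.7103[hold]; j=5 S=111.7337 intr=0.0000 cont=0.0000 V=0.0000[hold]; j=6 S=121.0225 intr=0.0000 cont=0.0000 V=0.0000[hold]; j=7 S=131.0834 intr=0.0000 cont=0.0000 V=0.0000[hold]  S*(7)=95.2402
k=6: j=0 S=78.0038 intr=26.9062 cont=26.5690 V=26.9062[EX]; j=1 S=84.4885 intr=20.4215 cont=20.0843 V=20.4215[EX]; j=2 S=91.5123 intr=13.3977 cont=13.0605 V=13.3977[EX]; j=3 S=99.1200 intr=5.7900 cont=5.9593 V=5.9593[hold]; j=4 S=107.3602 intr=0.0000 cont=1.2687 V=1.2687[hold]; j=5 S=116.2854 intr=0.0000 cont=0.0000 V=0.0000[hold]; j=6 S=125.9525 intr=0.0000 cont=0.0000 V=0.0000[hold]  S*(6)=91.5123
k=5: j=0 S=81.1814 intr=23.7286 cont=23.3913 V=23.7286[EX]; j=1 S=87.9303 intr=16.9797 cont=16.6425 V=16.9797[EX]; j=2 S=95.2402 intr=9.6698 cont=9.4221 V=9.6698[EX]; j=3 S=103.1578 intr=1.7522 cont=3.4603 V=3.4603[hold]; j=4 S=111.7337 intr=0.0000 cont=0.5939 V=0.5939[hold]; j=5 S=121.0225 intr=0.0000 cont=0.0000 V=0.0000[hold]  S*(5)=95.2402
k=4: j=0 S=84.4885 intr=20.4215 cont=20.0843 V=20.4215[EX]; j=1 S=91.5123 intr=13.3977 cont=13.0605 V=13.3977[EX]; j=2 S=99.1200 intr=5.7900 cont=6.3558 V=6.3558[hold]; j=3 S=107.3602 intr=0.0000 cont=1.9337 V=1.9337[hold]; j=4 S=116.2854 intr=0.0000 cont=0.2780 V=0.2780[hold]  S*(4)=91.5123
k=3: j=0 S=87.9303 intr=16.9797 cont=16.6425 V=16.9797[EX]; j=1 S=95.2402 intr=9.6698 cont=9.6317 V=9.6698[EX]; j=2 S=103.1578 intr=1.7522 cont=3.9975 V=3.9975[hold]; j=3 S=111.7337 intr=0.0000 cont=1.0521 V=1.0521[hold]  S*(3)=95.2402
k=2: j=0 S=91.5123 intr=13.3977 cont=13.0605 V=13.3977[EX]; j=1 S=99.1200 intr=5.7900 cont=6.6398 V=6.6398[hold]; j=2 S=107.3602 intr=0.0000 cont=2.4275 V=2.4275[hold]  S*(2)=91.5123
k=1: j=0 S=95.2402 intr=9.6698 cont=9.7818 V=9.7818[hold]; j=1 S=103.1578 intr=1.7522 cont=4.3915 V=4.3915[hold]  S*(1)=-
k=0: j=0 S=99.1200 intr=5.7900 cont=6.9006 V=6.9006[hold]  S*(0)=-

price = 6.9006
boundary = - - 91.5123 95.2402 91.5123 95.2402 91.5123 95.2402
tree:
6.9006
9.7818 4.3915
13.3977 6.6398 2.4275
16.9797 9.6698 3.9975 1.0521
20.4215 13.3977 6.3558 1.9337 0.2780
23.7286 16.9797 9.6698 3.4603 0.5939 0.0000
26.9062 20.4215 13.3977 5.9593 1.2687 0.0000 0.0000
29.9595 23.7286 16.9797 9.6698 2.7103 0.0000 0.0000 0.0000
32.8932 26.9062 20.4215 13.3977 5.7900 0.0000 0.0000 0.0000 0.0000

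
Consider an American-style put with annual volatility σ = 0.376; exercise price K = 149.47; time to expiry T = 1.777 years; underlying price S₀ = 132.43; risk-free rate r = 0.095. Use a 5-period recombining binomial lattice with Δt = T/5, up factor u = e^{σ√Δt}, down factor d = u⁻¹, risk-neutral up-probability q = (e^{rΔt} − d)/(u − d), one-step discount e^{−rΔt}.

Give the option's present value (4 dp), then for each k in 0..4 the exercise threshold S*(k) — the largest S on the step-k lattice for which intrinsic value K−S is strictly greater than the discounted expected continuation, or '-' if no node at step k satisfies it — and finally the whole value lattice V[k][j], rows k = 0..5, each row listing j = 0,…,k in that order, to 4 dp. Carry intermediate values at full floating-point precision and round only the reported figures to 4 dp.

price = 27.1678
boundary = - 105.8370 84.5841 105.8370 84.5841
tree:
27.1678
43.6330 13.7721
64.8859 24.9643 4.3564
81.8711 43.6330 9.3905 0.0000
95.4455 64.8859 20.2420 0.0000 0.0000
106.2940 81.8711 43.6330 0.0000 0.0000 0.0000

Δt=0.35540, u=1.25126, d=0.79919, q=0.52016, disc=e^(-rΔt)=0.96680
k=5 terminal: V=max(K-S,0) → 106.2940 81.8711 43.6330 0.0000 0.0000 0.0000
k=4: j=0 S=54.0245 intr=95.4455 cont=90.4832 V=95.4455[EX]; j=1 S=84.5841 intr=64.8859 cont=59.9236 V=64.8859[EX]; j=2 S=132.4300 intr=17.0400 cont=20.2420 V=20.2420[hold]; j=3 S=207.3405 intr=0.0000 cont=0.0000 V=0.0000[hold]; j=4 S=324.6249 intr=0.0000 cont=0.0000 V=0.0000[hold]  S*(4)=84.5841
k=3: j=0 S=67.5989 intr=81.8711 cont=76.9088 V=81.8711[EX]; j=1 S=105.8370 intr=43.6330 cont=40.2809 V=43.6330[EX]; j=2 S=165.7049 intr=0.0000 cont=9.3905 V=9.3905[hold]; j=3 S=259.4376 intr=0.0000 cont=0.0000 V=0.0000[hold]  S*(3)=105.8370
k=2: j=0 S=84.5841 intr=64.8859 cont=59.9236 V=64.8859[EX]; j=1 S=132.4300 intr=17.0400 cont=24.9643 V=24.9643[hold]; j=2 S=207.3405 intr=0.0000 cont=4.3564 V=4.3564[hold]  S*(2)=84.5841
k=1: j=0 S=105.8370 intr=43.6330 cont=42.6557 V=43.6330[EX]; j=1 S=165.7049 intr=0.0000 cont=13.7721 V=13.7721[hold]  S*(1)=105.8370
k=0: j=0 S=132.4300 intr=17.0400 cont=27.1678 V=27.1678[hold]  S*(0)=-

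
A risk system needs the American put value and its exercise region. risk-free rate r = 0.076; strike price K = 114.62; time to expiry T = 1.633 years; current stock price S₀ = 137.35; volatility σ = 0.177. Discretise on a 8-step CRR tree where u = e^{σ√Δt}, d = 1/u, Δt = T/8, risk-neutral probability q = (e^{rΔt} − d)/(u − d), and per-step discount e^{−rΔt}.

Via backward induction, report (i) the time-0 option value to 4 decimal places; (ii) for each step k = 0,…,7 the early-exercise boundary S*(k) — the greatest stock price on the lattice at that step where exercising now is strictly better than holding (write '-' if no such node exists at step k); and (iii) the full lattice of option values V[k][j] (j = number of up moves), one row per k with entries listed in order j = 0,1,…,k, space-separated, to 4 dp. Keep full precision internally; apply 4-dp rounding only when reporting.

params: Δt=0.20413 u=1.08325 d=0.92315 q=0.57767 e^(-rΔt)=0.98461
t_8 payoffs: 42.1784 29.6143 14.8710 0.0000 0.0000 0.0000 0.0000 0.0000 0.0000
t_7: node(7,0) S=78.4726 payoff=36.1474 vs cont=34.3829 → 36.1474 [stop]  node(7,1) S=92.0828 payoff=22.5372 vs cont=20.7728 → 22.5372 [stop]  node(7,2) S=108.0534 payoff=6.5666 vs cont=6.1838 → 6.5666 [stop]  node(7,3) S=126.7940 payoff=0.0000 vs cont=0.0000 → 0.0000 [wait]  node(7,4) S=148.7849 payoff=0.0000 vs cont=0.0000 → 0.0000 [wait]  node(7,5) S=174.5898 payoff=0.0000 vs cont=0.0000 → 0.0000 [wait]  node(7,6) S=204.8703 payoff=0.0000 vs cont=0.0000 → 0.0000 [wait]  node(7,7) S=240.4026 payoff=0.0000 vs cont=0.0000 → 0.0000 [wait]  ⇒ S*(7)=108.0534
t_6: node(6,0) S=85.0057 payoff=29.6143 vs cont=27.8498 → 29.6143 [stop]  node(6,1) S=99.7490 payoff=14.8710 vs cont=13.1066 → 14.8710 [stop]  node(6,2) S=117.0492 payoff=0.0000 vs cont=2.7306 → 2.7306 [wait]  node(6,3) S=137.3500 payoff=0.0000 vs cont=0.0000 → 0.0000 [wait]  node(6,4) S=161.1717 payoff=0.0000 vs cont=0.0000 → 0.0000 [wait]  node(6,5) S=189.1250 payoff=0.0000 vs cont=0.0000 → 0.0000 [wait]  node(6,6) S=221.9265 payoff=0.0000 vs cont=0.0000 → 0.0000 [wait]  ⇒ S*(6)=99.7490
t_5: node(5,0) S=92.0828 payoff=22.5372 vs cont=20.7728 → 22.5372 [stop]  node(5,1) S=108.0534 payoff=6.5666 vs cont=7.7369 → 7.7369 [wait]  node(5,2) S=126.7940 payoff=0.0000 vs cont=1.1355 → 1.1355 [wait]  node(5,3) S=148.7849 payoff=0.0000 vs cont=0.0000 → 0.0000 [wait]  node(5,4) S=174.5898 payoff=0.0000 vs cont=0.0000 → 0.0000 [wait]  node(5,5) S=204.8703 payoff=0.0000 vs cont=0.0000 → 0.0000 [wait]  ⇒ S*(5)=92.0828
t_4: node(4,0) S=99.7490 payoff=14.8710 vs cont=13.7723 → 14.8710 [stop]  node(4,1) S=117.0492 payoff=0.0000 vs cont=3.8631 → 3.8631 [wait]  node(4,2) S=137.3500 payoff=0.0000 vs cont=0.4722 → 0.4722 [wait]  node(4,3) S=161.1717 payoff=0.0000 vs cont=0.0000 → 0.0000 [wait]  node(4,4) S=189.1250 payoff=0.0000 vs cont=0.0000 → 0.0000 [wait]  ⇒ S*(4)=99.7490
t_3: node(3,0) S=108.0534 payoff=6.5666 vs cont=8.3811 → 8.3811 [wait]  node(3,1) S=126.7940 payoff=0.0000 vs cont=1.8749 → 1.8749 [wait]  node(3,2) S=148.7849 payoff=0.0000 vs cont=0.1963 → 0.1963 [wait]  node(3,3) S=174.5898 payoff=0.0000 vs cont=0.0000 → 0.0000 [wait]  ⇒ S*(3)=-
t_2: node(2,0) S=117.0492 payoff=0.0000 vs cont=4.5515 → 4.5515 [wait]  node(2,1) S=137.3500 payoff=0.0000 vs cont=0.8913 → 0.8913 [wait]  node(2,2) S=161.1717 payoff=0.0000 vs cont=0.0816 → 0.0816 [wait]  ⇒ S*(2)=-
t_1: node(1,0) S=126.7940 payoff=0.0000 vs cont=2.3996 → 2.3996 [wait]  node(1,1) S=148.7849 payoff=0.0000 vs cont=0.4171 → 0.4171 [wait]  ⇒ S*(1)=-
t_0: node(0,0) S=137.3500 payoff=0.0000 vs cont=1.2351 → 1.2351 [wait]  ⇒ S*(0)=-

price = 1.2351
boundary = - - - - 99.7490 92.0828 99.7490 108.0534
tree:
1.2351
2.3996 0.4171
4.5515 0.8913 0.0816
8.3811 1.8749 0.1963 0.0000
14.8710 3.8631 0.4722 0.0000 0.0000
22.5372 7.7369 1.1355 0.0000 0.0000 0.0000
29.6143 14.8710 2.7306 0.0000 0.0000 0.0000 0.0000
36.1474 22.5372 6.5666 0.0000 0.0000 0.0000 0.0000 0.0000
42.1784 29.6143 14.8710 0.0000 0.0000 0.0000 0.0000 0.0000 0.0000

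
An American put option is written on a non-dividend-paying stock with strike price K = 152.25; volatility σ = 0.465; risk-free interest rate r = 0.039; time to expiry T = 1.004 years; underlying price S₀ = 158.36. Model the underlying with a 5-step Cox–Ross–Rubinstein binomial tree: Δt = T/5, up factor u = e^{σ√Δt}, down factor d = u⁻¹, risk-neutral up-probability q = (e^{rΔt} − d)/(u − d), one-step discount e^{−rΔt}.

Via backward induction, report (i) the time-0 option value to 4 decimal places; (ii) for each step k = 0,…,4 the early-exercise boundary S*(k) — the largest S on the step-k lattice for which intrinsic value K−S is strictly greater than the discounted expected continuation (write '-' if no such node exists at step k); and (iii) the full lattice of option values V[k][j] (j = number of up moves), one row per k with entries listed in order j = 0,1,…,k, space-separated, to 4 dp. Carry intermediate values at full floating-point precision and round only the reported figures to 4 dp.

Δt=0.20080, u=1.23167, d=0.81191, q=0.46682, disc=e^(-rΔt)=0.99220
k=5 terminal: V=max(K-S,0) → 96.3803 67.4953 23.6765 0.0000 0.0000 0.0000
k=4: j=0 S=68.8129 intr=83.4371 cont=82.2494 V=83.4371[EX]; j=1 S=104.3897 intr=47.8603 cont=46.6726 V=47.8603[EX]; j=2 S=158.3600 intr=0.0000 cont=12.5252 V=12.5252[hold]; j=3 S=240.2333 intr=0.0000 cont=0.0000 V=0.0000[hold]; j=4 S=364.4357 intr=0.0000 cont=0.0000 V=0.0000[hold]  S*(4)=104.3897
k=3: j=0 S=84.7547 intr=67.4953 cont=66.3076 V=67.4953[EX]; j=1 S=128.5735 intr=23.6765 cont=31.1203 V=31.1203[hold]; j=2 S=195.0470 intr=0.0000 cont=6.6260 V=6.6260[hold]; j=3 S=295.8878 intr=0.0000 cont=0.0000 V=0.0000[hold]  S*(3)=84.7547
k=2: j=0 S=104.3897 intr=47.8603 cont=50.1205 V=50.1205[hold]; j=1 S=158.3600 intr=0.0000 cont=19.5322 V=19.5322[hold]; j=2 S=240.2333 intr=0.0000 cont=3.5053 V=3.5053[hold]  S*(2)=-
k=1: j=0 S=128.5735 intr=23.6765 cont=35.5616 V=35.5616[hold]; j=1 S=195.0470 intr=0.0000 cont=11.9565 V=11.9565[hold]  S*(1)=-
k=0: j=0 S=158.3600 intr=0.0000 cont=24.3507 V=24.3507[hold]  S*(0)=-

price = 24.3507
boundary = - - - 84.7547 104.3897
tree:
24.3507
35.5616 11.9565
50.1205 19.5322 3.5053
67.4953 31.1203 6.6260 0.0000
83.4371 47.8603 12.5252 0.0000 0.0000
96.3803 67.4953 23.6765 0.0000 0.0000 0.0000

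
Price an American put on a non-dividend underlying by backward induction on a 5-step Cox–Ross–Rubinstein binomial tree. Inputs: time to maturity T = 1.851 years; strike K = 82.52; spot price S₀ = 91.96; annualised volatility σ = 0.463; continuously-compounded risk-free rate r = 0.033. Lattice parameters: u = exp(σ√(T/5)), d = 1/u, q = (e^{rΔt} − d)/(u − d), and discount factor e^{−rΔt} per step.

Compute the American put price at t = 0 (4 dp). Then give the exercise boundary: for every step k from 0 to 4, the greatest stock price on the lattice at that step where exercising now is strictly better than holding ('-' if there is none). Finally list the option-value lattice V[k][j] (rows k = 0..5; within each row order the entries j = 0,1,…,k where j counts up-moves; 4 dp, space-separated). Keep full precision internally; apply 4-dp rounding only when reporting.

price = 15.7564
boundary = - - - 39.4972 52.3493
tree:
15.7564
22.8307 7.5935
32.0165 12.2958 2.0890
43.0228 19.5206 3.8559 0.0000
52.7196 30.1707 7.1172 0.0000 0.0000
60.0358 43.0228 13.1367 0.0000 0.0000 0.0000

params: Δt=0.37020 u=1.32539 d=0.75449 q=0.45157 e^(-rΔt)=0.98786
t_5 payoffs: 60.0358 43.0228 13.1367 0.0000 0.0000 0.0000
t_4: node(4,0) S=29.8004 payoff=52.7196 vs cont=51.7176 → 52.7196 [stop]  node(4,1) S=52.3493 payoff=30.1707 vs cont=29.1688 → 30.1707 [stop]  node(4,2) S=91.9600 payoff=0.0000 vs cont=7.1172 → 7.1172 [wait]  node(4,3) S=161.5427 payoff=0.0000 vs cont=0.0000 → 0.0000 [wait]  node(4,4) S=283.7762 payoff=0.0000 vs cont=0.0000 → 0.0000 [wait]  ⇒ S*(4)=52.3493
t_3: node(3,0) S=39.4972 payoff=43.0228 vs cont=42.0208 → 43.0228 [stop]  node(3,1) S=69.3833 payoff=13.1367 vs cont=19.5206 → 19.5206 [wait]  node(3,2) S=121.8830 payoff=0.0000 vs cont=3.8559 → 3.8559 [wait]  node(3,3) S=214.1074 payoff=0.0000 vs cont=0.0000 → 0.0000 [wait]  ⇒ S*(3)=39.4972
t_2: node(2,0) S=52.3493 payoff=30.1707 vs cont=32.0165 → 32.0165 [wait]  node(2,1) S=91.9600 payoff=0.0000 vs cont=12.2958 → 12.2958 [wait]  node(2,2) S=161.5427 payoff=0.0000 vs cont=2.0890 → 2.0890 [wait]  ⇒ S*(2)=-
t_1: node(1,0) S=69.3833 payoff=13.1367 vs cont=22.8307 → 22.8307 [wait]  node(1,1) S=121.8830 payoff=0.0000 vs cont=7.5935 → 7.5935 [wait]  ⇒ S*(1)=-
t_0: node(0,0) S=91.9600 payoff=0.0000 vs cont=15.7564 → 15.7564 [wait]  ⇒ S*(0)=-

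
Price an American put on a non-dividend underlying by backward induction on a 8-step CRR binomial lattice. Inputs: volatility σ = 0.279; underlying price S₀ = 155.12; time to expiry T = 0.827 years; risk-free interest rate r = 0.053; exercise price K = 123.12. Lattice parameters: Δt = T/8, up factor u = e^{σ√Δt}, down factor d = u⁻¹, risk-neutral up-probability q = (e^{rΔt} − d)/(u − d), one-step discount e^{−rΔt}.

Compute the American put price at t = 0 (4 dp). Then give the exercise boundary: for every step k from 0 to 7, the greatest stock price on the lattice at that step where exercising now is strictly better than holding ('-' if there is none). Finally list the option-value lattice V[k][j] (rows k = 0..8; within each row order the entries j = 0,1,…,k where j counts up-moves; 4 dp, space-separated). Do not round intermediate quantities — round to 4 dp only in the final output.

Δt=0.10337, u=1.09385, d=0.91420, q=0.50817, disc=e^(-rΔt)=0.99454
k=8 terminal: V=max(K-S,0) → 47.4360 32.5634 14.7682 0.0000 0.0000 0.0000 0.0000 0.0000 0.0000
k=7: j=0 S=82.7870 intr=40.3330 cont=39.6603 V=40.3330[EX]; j=1 S=99.0554 intr=24.0646 cont=23.3919 V=24.0646[EX]; j=2 S=118.5206 intr=4.5994 cont=7.2238 V=7.2238[hold]; j=3 S=141.8110 intr=0.0000 cont=0.0000 V=0.0000[hold]; j=4 S=169.6781 intr=0.0000 cont=0.0000 V=0.0000[hold]; j=5 S=203.0213 intr=0.0000 cont=0.0000 V=0.0000[hold]; j=6 S=242.9168 intr=0.0000 cont=0.0000 V=0.0000[hold]; j=7 S=290.6522 intr=0.0000 cont=0.0000 V=0.0000[hold]  S*(7)=99.0554
k=6: j=0 S=90.5566 intr=32.5634 cont=31.8907 V=32.5634[EX]; j=1 S=108.3518 intr=14.7682 cont=15.4219 V=15.4219[hold]; j=2 S=129.6438 intr=0.0000 cont=3.5335 V=3.5335[hold]; j=3 S=155.1200 intr=0.0000 cont=0.0000 V=0.0000[hold]; j=4 S=185.6025 intr=0.0000 cont=0.0000 V=0.0000[hold]; j=5 S=222.0750 intr=0.0000 cont=0.0000 V=0.0000[hold]; j=6 S=265.7147 intr=0.0000 cont=0.0000 V=0.0000[hold]  S*(6)=90.5566
k=5: j=0 S=99.0554 intr=24.0646 cont=23.7223 V=24.0646[EX]; j=1 S=118.5206 intr=4.5994 cont=9.3293 V=9.3293[hold]; j=2 S=141.8110 intr=0.0000 cont=1.7284 V=1.7284[hold]; j=3 S=169.6781 intr=0.0000 cont=0.0000 V=0.0000[hold]; j=4 S=203.0213 intr=0.0000 cont=0.0000 V=0.0000[hold]; j=5 S=242.9168 intr=0.0000 cont=0.0000 V=0.0000[hold]  S*(5)=99.0554
k=4: j=0 S=108.3518 intr=14.7682 cont=16.4860 V=16.4860[hold]; j=1 S=129.6438 intr=0.0000 cont=5.4368 V=5.4368[hold]; j=2 S=155.1200 intr=0.0000 cont=0.8454 V=0.8454[hold]; j=3 S=185.6025 intr=0.0000 cont=0.0000 V=0.0000[hold]; j=4 S=222.0750 intr=0.0000 cont=0.0000 V=0.0000[hold]  S*(4)=-
k=3: j=0 S=118.5206 intr=4.5994 cont=10.8117 V=10.8117[hold]; j=1 S=141.8110 intr=0.0000 cont=3.0867 V=3.0867[hold]; j=2 S=169.6781 intr=0.0000 cont=0.4135 V=0.4135[hold]; j=3 S=203.0213 intr=0.0000 cont=0.0000 V=0.0000[hold]  S*(3)=-
k=2: j=0 S=129.6438 intr=0.0000 cont=6.8485 V=6.8485[hold]; j=1 S=155.1200 intr=0.0000 cont=1.7188 V=1.7188[hold]; j=2 S=185.6025 intr=0.0000 cont=0.2023 V=0.2023[hold]  S*(2)=-
k=1: j=0 S=141.8110 intr=0.0000 cont=4.2185 V=4.2185[hold]; j=1 S=169.6781 intr=0.0000 cont=0.9430 V=0.9430[hold]  S*(1)=-
k=0: j=0 S=155.1200 intr=0.0000 cont=2.5400 V=2.5400[hold]  S*(0)=-

price = 2.5400
boundary = - - - - - 99.0554 90.5566 99.0554
tree:
2.5400
4.2185 0.9430
6.8485 1.7188 0.2023
10.8117 3.0867 0.4135 0.0000
16.4860 5.4368 0.8454 0.0000 0.0000
24.0646 9.3293 1.7284 0.0000 0.0000 0.0000
32.5634 15.4219 3.5335 0.0000 0.0000 0.0000 0.0000
40.3330 24.0646 7.2238 0.0000 0.0000 0.0000 0.0000 0.0000
47.4360 32.5634 14.7682 0.0000 0.0000 0.0000 0.0000 0.0000 0.0000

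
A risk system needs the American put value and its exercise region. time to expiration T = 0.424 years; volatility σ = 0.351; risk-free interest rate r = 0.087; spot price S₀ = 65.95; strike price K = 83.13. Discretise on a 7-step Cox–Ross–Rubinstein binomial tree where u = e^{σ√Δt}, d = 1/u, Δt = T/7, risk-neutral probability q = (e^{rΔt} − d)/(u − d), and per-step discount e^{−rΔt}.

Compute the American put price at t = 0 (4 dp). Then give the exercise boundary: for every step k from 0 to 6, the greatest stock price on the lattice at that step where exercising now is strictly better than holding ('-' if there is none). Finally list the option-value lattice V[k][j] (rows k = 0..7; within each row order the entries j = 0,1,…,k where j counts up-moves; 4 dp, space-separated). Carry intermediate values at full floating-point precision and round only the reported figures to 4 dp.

price = 17.3104
boundary = - 60.4920 65.9500 60.4920 65.9500 71.9004 65.9500
tree:
17.3104
22.6380 12.3500
27.6443 17.1800 7.8183
32.2362 22.6380 11.8555 4.0044
36.4482 27.6443 17.1800 6.8417 1.3087
40.3115 32.2362 22.6380 11.2296 2.6793 0.0000
43.8552 36.4482 27.6443 17.1800 5.4852 0.0000 0.0000
47.1055 40.3115 32.2362 22.6380 11.2296 0.0000 0.0000 0.0000

Δt=0.06057  u=1.09023  d=0.91724  q=0.50896  discount=0.99474
step 7 (expiry): payoffs max(K−S,0) = 47.1055 40.3115 32.2362 22.6380 11.2296 0.0000 0.0000 0.0000
step 6: (k=6,j=0): S=39.2748, (K−S)⁺=43.8552, hold=43.4183 ⇒ V=43.8552 exercise | (k=6,j=1): S=46.6818, (K−S)⁺=36.4482, hold=36.0113 ⇒ V=36.4482 exercise | (k=6,j=2): S=55.4857, (K−S)⁺=27.6443, hold=27.2074 ⇒ V=27.6443 exercise | (k=6,j=3): S=65.9500, (K−S)⁺=17.1800, hold=16.7431 ⇒ V=17.1800 exercise | (k=6,j=4): S=78.3878, (K−S)⁺=4.7422, hold=5.4852 ⇒ V=5.4852 continue | (k=6,j=5): S=93.1712, (K−S)⁺=0.0000, hold=0.0000 ⇒ V=0.0000 continue | (k=6,j=6): S=110.7428, (K−S)⁺=0.0000, hold=0.0000 ⇒ V=0.0000 continue  boundary S*=65.9500
step 5: (k=5,j=0): S=42.8185, (K−S)⁺=40.3115, hold=39.8746 ⇒ V=40.3115 exercise | (k=5,j=1): S=50.8938, (K−S)⁺=32.2362, hold=31.7993 ⇒ V=32.2362 exercise | (k=5,j=2): S=60.4920, (K−S)⁺=22.6380, hold=22.2011 ⇒ V=22.6380 exercise | (k=5,j=3): S=71.9004, (K−S)⁺=11.2296, hold=11.1688 ⇒ V=11.2296 exercise | (k=5,j=4): S=85.4604, (K−S)⁺=0.0000, hold=2.6793 ⇒ V=2.6793 continue | (k=5,j=5): S=101.5778, (K−S)⁺=0.0000, hold=0.0000 ⇒ V=0.0000 continue  boundary S*=71.9004
step 4: (k=4,j=0): S=46.6818, (K−S)⁺=36.4482, hold=36.0113 ⇒ V=36.4482 exercise | (k=4,j=1): S=55.4857, (K−S)⁺=27.6443, hold=27.2074 ⇒ V=27.6443 exercise | (k=4,j=2): S=65.9500, (K−S)⁺=17.1800, hold=16.7431 ⇒ V=17.1800 exercise | (k=4,j=3): S=78.3878, (K−S)⁺=4.7422, hold=6.8417 ⇒ V=6.8417 continue | (k=4,j=4): S=93.1712, (K−S)⁺=0.0000, hold=1.3087 ⇒ V=1.3087 continue  boundary S*=65.9500
step 3: (k=3,j=0): S=50.8938, (K−S)⁺=32.2362, hold=31.7993 ⇒ V=32.2362 exercise | (k=3,j=1): S=60.4920, (K−S)⁺=22.6380, hold=22.2011 ⇒ V=22.6380 exercise | (k=3,j=2): S=71.9004, (K−S)⁺=11.2296, hold=11.8555 ⇒ V=11.8555 continue | (k=3,j=3): S=85.4604, (K−S)⁺=0.0000, hold=4.0044 ⇒ V=4.0044 continue  boundary S*=60.4920
step 2: (k=2,j=0): S=55.4857, (K−S)⁺=27.6443, hold=27.2074 ⇒ V=27.6443 exercise | (k=2,j=1): S=65.9500, (K−S)⁺=17.1800, hold=17.0600 ⇒ V=17.1800 exercise | (k=2,j=2): S=78.3878, (K−S)⁺=4.7422, hold=7.8183 ⇒ V=7.8183 continue  boundary S*=65.9500
step 1: (k=1,j=0): S=60.4920, (K−S)⁺=22.6380, hold=22.2011 ⇒ V=22.6380 exercise | (k=1,j=1): S=71.9004, (K−S)⁺=11.2296, hold=12.3500 ⇒ V=12.3500 continue  boundary S*=60.4920
step 0: (k=0,j=0): S=65.9500, (K−S)⁺=17.1800, hold=17.3104 ⇒ V=17.3104 continue  boundary S*=-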